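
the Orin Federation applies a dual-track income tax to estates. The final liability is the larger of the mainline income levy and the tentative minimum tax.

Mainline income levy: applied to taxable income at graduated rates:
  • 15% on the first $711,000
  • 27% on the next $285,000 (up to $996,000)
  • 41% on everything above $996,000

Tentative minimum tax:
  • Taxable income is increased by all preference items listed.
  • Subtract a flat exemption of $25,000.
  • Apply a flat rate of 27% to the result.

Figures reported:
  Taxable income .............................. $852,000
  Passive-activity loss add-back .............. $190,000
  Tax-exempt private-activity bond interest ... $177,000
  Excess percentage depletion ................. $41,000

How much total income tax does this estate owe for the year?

Mainline income levy:
  $711,000 × 15% = $106,650
  $141,000 × 27% = $38,070
  → $144,720

Tentative minimum tax:
  Adjusted income: $852,000 + $190,000 + $177,000 + $41,000 = $1,260,000
  Less exemption $25,000 → base $1,235,000
  $1,235,000 × 27% = $333,450

$333,450 > $144,720, so the tentative minimum tax is the binding amount.

$333,450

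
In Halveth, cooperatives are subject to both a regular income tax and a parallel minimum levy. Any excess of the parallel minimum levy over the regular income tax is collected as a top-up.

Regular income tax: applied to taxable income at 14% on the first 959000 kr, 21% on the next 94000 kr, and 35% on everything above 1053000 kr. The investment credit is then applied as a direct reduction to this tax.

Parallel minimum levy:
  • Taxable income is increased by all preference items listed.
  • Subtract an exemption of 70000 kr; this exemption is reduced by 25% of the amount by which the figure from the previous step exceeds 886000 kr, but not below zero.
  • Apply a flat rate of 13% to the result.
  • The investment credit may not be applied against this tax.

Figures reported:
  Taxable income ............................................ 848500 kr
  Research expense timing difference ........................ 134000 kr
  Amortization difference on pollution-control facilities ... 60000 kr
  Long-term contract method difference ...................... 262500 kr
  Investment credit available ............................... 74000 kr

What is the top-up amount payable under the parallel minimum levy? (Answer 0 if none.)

124860 kr

Parallel minimum levy:
  Adjusted income: 848500 kr + 134000 kr + 60000 kr + 262500 kr = 1305000 kr
  Exemption: 25% × (1305000 kr − 886000 kr) = 104750 kr ≥ 70000 kr, so the exemption is fully phased out
  Base: 1305000 kr − 0 kr = 1305000 kr
  1305000 kr × 13% = 169650 kr

Regular income tax:
  848500 kr × 14% = 118790 kr
  Less investment credit 74000 kr → 44790 kr

Excess of parallel minimum levy over regular income tax: 169650 kr − 44790 kr = 124860 kr.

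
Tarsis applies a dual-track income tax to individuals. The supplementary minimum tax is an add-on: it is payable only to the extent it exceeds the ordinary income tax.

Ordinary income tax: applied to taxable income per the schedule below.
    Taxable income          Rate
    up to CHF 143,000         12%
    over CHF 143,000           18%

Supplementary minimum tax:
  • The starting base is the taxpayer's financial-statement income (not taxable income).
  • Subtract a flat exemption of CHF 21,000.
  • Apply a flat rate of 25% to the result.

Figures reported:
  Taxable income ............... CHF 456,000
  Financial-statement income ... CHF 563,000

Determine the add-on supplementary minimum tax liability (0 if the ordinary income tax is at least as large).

CHF 62,000

Supplementary minimum tax:
  Base (financial-statement income): CHF 563,000
  Less exemption CHF 21,000 → base CHF 542,000
  CHF 542,000 × 25% = CHF 135,500

Ordinary income tax:
  CHF 143,000 × 12% = CHF 17,160
  CHF 313,000 × 18% = CHF 56,340
  → CHF 73,500

Excess of supplementary minimum tax over ordinary income tax: CHF 135,500 − CHF 73,500 = CHF 62,000.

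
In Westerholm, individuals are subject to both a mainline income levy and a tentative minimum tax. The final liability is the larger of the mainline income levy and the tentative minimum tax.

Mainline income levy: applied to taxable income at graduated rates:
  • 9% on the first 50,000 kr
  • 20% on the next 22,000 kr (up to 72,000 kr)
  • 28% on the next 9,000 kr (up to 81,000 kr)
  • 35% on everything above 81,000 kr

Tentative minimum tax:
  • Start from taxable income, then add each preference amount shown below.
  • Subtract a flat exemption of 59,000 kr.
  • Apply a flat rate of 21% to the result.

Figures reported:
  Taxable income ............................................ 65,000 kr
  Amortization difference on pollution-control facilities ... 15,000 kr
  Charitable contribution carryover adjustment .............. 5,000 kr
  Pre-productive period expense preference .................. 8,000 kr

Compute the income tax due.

Tentative minimum tax:
  Adjusted income: 65,000 kr + 15,000 kr + 5,000 kr + 8,000 kr = 93,000 kr
  Less exemption 59,000 kr → base 34,000 kr
  34,000 kr × 21% = 7,140 kr

Mainline income levy:
  50,000 kr × 9% = 4,500 kr
  15,000 kr × 20% = 3,000 kr
  → 7,500 kr

7,500 kr > 7,140 kr, so the mainline income levy governs.

7,500 kr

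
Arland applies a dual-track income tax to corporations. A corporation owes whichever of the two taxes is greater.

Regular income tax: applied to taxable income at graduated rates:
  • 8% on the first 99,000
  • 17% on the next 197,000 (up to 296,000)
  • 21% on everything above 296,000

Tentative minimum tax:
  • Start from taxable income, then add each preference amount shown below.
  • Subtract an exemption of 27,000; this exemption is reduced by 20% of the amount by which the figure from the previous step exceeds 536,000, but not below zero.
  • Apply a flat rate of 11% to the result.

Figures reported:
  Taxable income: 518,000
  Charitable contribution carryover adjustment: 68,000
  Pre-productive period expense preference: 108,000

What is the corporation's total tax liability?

Regular income tax:
  99,000 × 8% = 7,920
  197,000 × 17% = 33,490
  222,000 × 21% = 46,620
  → 88,030

Tentative minimum tax:
  Adjusted income: 518,000 + 68,000 + 108,000 = 694,000
  Exemption: 20% × (694,000 − 536,000) = 31,600 ≥ 27,000, so the exemption is fully phased out
  Base: 694,000 − 0 = 694,000
  694,000 × 11% = 76,340

88,030 > 76,340, so the regular income tax governs.

88,030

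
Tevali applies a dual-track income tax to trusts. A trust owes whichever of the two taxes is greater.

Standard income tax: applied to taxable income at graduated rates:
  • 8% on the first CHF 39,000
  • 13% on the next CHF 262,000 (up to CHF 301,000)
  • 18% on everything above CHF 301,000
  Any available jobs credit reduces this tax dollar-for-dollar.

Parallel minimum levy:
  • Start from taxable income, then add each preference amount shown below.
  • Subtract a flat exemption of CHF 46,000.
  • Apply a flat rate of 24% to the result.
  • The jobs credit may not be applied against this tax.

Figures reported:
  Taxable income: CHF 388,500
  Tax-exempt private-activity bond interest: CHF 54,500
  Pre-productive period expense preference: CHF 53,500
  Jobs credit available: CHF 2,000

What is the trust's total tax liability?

CHF 108,120

Parallel minimum levy:
  Adjusted income: CHF 388,500 + CHF 54,500 + CHF 53,500 = CHF 496,500
  Less exemption CHF 46,000 → base CHF 450,500
  CHF 450,500 × 24% = CHF 108,120

Standard income tax:
  CHF 39,000 × 8% = CHF 3,120
  CHF 262,000 × 13% = CHF 34,060
  CHF 87,500 × 18% = CHF 15,750
  → CHF 52,930
  Less jobs credit CHF 2,000 → CHF 50,930

CHF 108,120 > CHF 50,930, so the parallel minimum levy is the binding amount.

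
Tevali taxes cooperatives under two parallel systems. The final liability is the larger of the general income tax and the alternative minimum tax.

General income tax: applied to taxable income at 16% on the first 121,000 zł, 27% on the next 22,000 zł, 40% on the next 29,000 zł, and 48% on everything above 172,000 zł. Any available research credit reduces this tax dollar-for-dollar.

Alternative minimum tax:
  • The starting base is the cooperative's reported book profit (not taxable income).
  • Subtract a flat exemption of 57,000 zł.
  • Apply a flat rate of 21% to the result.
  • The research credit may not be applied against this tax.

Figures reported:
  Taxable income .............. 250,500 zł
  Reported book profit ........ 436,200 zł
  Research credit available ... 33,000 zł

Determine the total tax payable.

79,632 zł

General income tax:
  121,000 zł × 16% = 19,360 zł
  22,000 zł × 27% = 5,940 zł
  29,000 zł × 40% = 11,600 zł
  78,500 zł × 48% = 37,680 zł
  → 74,580 zł
  Less research credit 33,000 zł → 41,580 zł

Alternative minimum tax:
  Base (reported book profit): 436,200 zł
  Less exemption 57,000 zł → base 379,200 zł
  379,200 zł × 21% = 79,632 zł

79,632 zł > 41,580 zł, so the alternative minimum tax is the binding amount.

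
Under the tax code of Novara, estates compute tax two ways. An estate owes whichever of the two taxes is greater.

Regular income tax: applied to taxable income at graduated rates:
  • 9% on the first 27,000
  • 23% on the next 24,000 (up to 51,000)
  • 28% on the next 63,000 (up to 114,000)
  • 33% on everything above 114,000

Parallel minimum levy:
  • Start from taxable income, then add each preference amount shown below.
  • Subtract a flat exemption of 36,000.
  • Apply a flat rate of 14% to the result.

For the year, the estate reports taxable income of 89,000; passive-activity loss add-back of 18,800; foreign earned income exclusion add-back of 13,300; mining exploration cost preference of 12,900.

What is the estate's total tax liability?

18,590

Parallel minimum levy:
  Adjusted income: 89,000 + 18,800 + 13,300 + 12,900 = 134,000
  Less exemption 36,000 → base 98,000
  98,000 × 14% = 13,720

Regular income tax:
  27,000 × 9% = 2,430
  24,000 × 23% = 5,520
  38,000 × 28% = 10,640
  → 18,590

18,590 > 13,720, so the regular income tax governs.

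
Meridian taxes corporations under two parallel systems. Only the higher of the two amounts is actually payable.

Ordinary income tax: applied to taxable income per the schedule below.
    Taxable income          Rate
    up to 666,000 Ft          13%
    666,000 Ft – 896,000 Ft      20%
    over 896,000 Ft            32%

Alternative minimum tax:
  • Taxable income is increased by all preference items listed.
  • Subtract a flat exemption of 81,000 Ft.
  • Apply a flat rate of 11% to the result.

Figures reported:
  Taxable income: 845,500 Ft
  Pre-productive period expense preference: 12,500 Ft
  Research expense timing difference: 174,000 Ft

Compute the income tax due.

122,480 Ft

Ordinary income tax:
  666,000 Ft × 13% = 86,580 Ft
  179,500 Ft × 20% = 35,900 Ft
  → 122,480 Ft

Alternative minimum tax:
  Adjusted income: 845,500 Ft + 12,500 Ft + 174,000 Ft = 1,032,000 Ft
  Less exemption 81,000 Ft → base 951,000 Ft
  951,000 Ft × 11% = 104,610 Ft

122,480 Ft > 104,610 Ft, so the ordinary income tax governs.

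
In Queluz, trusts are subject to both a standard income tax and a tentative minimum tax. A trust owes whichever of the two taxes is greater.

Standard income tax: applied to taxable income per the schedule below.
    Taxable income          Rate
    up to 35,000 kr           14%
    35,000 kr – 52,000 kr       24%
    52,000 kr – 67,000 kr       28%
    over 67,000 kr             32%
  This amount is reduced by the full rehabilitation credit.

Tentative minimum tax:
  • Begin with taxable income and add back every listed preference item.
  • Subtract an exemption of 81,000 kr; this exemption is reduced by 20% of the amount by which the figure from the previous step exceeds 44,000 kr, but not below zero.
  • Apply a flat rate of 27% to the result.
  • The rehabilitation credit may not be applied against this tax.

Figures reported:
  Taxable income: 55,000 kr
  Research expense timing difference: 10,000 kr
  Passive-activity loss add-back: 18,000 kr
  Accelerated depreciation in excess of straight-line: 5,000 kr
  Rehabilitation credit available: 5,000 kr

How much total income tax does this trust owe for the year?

4,820 kr

Standard income tax:
  35,000 kr × 14% = 4,900 kr
  17,000 kr × 24% = 4,080 kr
  3,000 kr × 28% = 840 kr
  → 9,820 kr
  Less rehabilitation credit 5,000 kr → 4,820 kr

Tentative minimum tax:
  Adjusted income: 55,000 kr + 10,000 kr + 18,000 kr + 5,000 kr = 88,000 kr
  Exemption: 81,000 kr − 20% × (88,000 kr − 44,000 kr) = 81,000 kr − 8,800 kr = 72,200 kr
  Base: 88,000 kr − 72,200 kr = 15,800 kr
  15,800 kr × 27% = 4,266 kr

4,820 kr > 4,266 kr, so the standard income tax governs.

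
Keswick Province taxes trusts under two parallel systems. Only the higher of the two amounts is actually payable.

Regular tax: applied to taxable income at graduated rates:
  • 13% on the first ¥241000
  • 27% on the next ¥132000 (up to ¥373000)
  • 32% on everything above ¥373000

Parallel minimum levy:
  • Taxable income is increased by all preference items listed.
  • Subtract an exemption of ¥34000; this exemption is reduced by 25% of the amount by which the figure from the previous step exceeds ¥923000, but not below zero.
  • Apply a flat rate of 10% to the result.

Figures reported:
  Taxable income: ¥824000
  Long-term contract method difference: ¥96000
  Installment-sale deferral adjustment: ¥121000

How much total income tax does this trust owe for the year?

Regular tax:
  ¥241000 × 13% = ¥31330
  ¥132000 × 27% = ¥35640
  ¥451000 × 32% = ¥144320
  → ¥211290

Parallel minimum levy:
  Adjusted income: ¥824000 + ¥96000 + ¥121000 = ¥1041000
  Exemption: ¥34000 − 25% × (¥1041000 − ¥923000) = ¥34000 − ¥29500 = ¥4500
  Base: ¥1041000 − ¥4500 = ¥1036500
  ¥1036500 × 10% = ¥103650

¥211290 > ¥103650, so the regular tax governs.

¥211290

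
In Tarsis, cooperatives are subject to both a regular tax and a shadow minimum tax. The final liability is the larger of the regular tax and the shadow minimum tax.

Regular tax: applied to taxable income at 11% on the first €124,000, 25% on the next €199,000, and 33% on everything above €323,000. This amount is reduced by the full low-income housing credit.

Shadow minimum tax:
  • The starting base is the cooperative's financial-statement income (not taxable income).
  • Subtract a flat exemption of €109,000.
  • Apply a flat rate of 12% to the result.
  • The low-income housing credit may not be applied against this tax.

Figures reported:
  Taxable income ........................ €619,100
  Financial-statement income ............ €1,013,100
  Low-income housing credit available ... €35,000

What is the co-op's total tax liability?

€126,103

Shadow minimum tax:
  Base (financial-statement income): €1,013,100
  Less exemption €109,000 → base €904,100
  €904,100 × 12% = €108,492

Regular tax:
  €124,000 × 11% = €13,640
  €199,000 × 25% = €49,750
  €296,100 × 33% = €97,713
  → €161,103
  Less low-income housing credit €35,000 → €126,103

€126,103 > €108,492, so the regular tax governs.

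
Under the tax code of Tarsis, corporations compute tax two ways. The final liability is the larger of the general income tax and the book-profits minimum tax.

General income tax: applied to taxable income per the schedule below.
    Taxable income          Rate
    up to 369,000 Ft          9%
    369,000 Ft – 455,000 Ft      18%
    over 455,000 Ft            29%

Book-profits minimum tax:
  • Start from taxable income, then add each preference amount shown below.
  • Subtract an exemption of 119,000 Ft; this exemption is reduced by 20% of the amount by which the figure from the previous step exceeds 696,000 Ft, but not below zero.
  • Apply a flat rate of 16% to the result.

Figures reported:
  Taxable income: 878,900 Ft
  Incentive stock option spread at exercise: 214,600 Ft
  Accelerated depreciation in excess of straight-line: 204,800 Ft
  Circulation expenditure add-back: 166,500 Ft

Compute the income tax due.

234,368 Ft

General income tax:
  369,000 Ft × 9% = 33,210 Ft
  86,000 Ft × 18% = 15,480 Ft
  423,900 Ft × 29% = 122,931 Ft
  → 171,621 Ft

Book-profits minimum tax:
  Adjusted income: 878,900 Ft + 214,600 Ft + 204,800 Ft + 166,500 Ft = 1,464,800 Ft
  Exemption: 20% × (1,464,800 Ft − 696,000 Ft) = 153,760 Ft ≥ 119,000 Ft, so the exemption is fully phased out
  Base: 1,464,800 Ft − 0 Ft = 1,464,800 Ft
  1,464,800 Ft × 16% = 234,368 Ft

234,368 Ft > 171,621 Ft, so the book-profits minimum tax is the binding amount.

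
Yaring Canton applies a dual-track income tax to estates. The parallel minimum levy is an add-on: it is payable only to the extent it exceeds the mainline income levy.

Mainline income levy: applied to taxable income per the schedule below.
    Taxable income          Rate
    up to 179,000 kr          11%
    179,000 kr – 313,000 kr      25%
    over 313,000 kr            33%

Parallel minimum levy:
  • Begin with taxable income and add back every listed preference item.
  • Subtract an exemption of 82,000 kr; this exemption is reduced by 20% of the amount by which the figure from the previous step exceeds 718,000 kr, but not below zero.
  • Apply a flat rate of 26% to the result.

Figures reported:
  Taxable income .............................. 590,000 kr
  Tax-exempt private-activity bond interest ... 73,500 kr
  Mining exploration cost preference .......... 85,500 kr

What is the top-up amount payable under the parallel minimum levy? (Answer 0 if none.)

Parallel minimum levy:
  Adjusted income: 590,000 kr + 73,500 kr + 85,500 kr = 749,000 kr
  Exemption: 82,000 kr − 20% × (749,000 kr − 718,000 kr) = 82,000 kr − 6,200 kr = 75,800 kr
  Base: 749,000 kr − 75,800 kr = 673,200 kr
  673,200 kr × 26% = 175,032 kr

Mainline income levy:
  179,000 kr × 11% = 19,690 kr
  134,000 kr × 25% = 33,500 kr
  277,000 kr × 33% = 91,410 kr
  → 144,600 kr

Excess of parallel minimum levy over mainline income levy: 175,032 kr − 144,600 kr = 30,432 kr.

30,432 kr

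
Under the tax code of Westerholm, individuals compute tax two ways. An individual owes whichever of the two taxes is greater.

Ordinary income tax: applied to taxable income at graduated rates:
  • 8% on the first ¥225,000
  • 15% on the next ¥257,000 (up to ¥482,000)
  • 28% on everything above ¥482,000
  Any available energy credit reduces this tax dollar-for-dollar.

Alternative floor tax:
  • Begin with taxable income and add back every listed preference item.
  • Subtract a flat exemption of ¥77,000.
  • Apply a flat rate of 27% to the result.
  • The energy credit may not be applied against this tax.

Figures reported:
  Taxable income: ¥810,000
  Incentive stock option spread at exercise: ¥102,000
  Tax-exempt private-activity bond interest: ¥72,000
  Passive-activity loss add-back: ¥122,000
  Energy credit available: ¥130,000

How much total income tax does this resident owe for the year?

Ordinary income tax:
  ¥225,000 × 8% = ¥18,000
  ¥257,000 × 15% = ¥38,550
  ¥328,000 × 28% = ¥91,840
  → ¥148,390
  Less energy credit ¥130,000 → ¥18,390

Alternative floor tax:
  Adjusted income: ¥810,000 + ¥102,000 + ¥72,000 + ¥122,000 = ¥1,106,000
  Less exemption ¥77,000 → base ¥1,029,000
  ¥1,029,000 × 27% = ¥277,830

¥277,830 > ¥18,390, so the alternative floor tax is the binding amount.

¥277,830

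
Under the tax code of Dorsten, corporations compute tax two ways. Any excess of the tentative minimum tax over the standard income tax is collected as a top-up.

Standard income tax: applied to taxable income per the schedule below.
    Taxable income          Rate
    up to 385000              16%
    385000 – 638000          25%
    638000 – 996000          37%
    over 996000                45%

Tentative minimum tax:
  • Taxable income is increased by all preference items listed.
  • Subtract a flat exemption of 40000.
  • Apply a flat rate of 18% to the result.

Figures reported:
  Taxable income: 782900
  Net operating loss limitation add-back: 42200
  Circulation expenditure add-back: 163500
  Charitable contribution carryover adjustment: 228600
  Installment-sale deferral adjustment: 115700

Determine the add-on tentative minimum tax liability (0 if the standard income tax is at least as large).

Tentative minimum tax:
  Adjusted income: 782900 + 42200 + 163500 + 228600 + 115700 = 1332900
  Less exemption 40000 → base 1292900
  1292900 × 18% = 232722

Standard income tax:
  385000 × 16% = 61600
  253000 × 25% = 63250
  144900 × 37% = 53613
  → 178463

Excess of tentative minimum tax over standard income tax: 232722 − 178463 = 54259.

54259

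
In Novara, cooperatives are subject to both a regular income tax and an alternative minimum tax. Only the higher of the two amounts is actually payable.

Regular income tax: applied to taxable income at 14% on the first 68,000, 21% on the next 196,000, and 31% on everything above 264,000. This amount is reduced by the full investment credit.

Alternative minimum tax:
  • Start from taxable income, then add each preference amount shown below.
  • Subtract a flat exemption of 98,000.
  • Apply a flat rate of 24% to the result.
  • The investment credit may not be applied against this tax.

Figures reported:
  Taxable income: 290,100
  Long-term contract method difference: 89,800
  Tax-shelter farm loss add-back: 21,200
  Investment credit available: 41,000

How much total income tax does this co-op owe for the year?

72,744

Alternative minimum tax:
  Adjusted income: 290,100 + 89,800 + 21,200 = 401,100
  Less exemption 98,000 → base 303,100
  303,100 × 24% = 72,744

Regular income tax:
  68,000 × 14% = 9,520
  196,000 × 21% = 41,160
  26,100 × 31% = 8,091
  → 58,771
  Less investment credit 41,000 → 17,771

72,744 > 17,771, so the alternative minimum tax is the binding amount.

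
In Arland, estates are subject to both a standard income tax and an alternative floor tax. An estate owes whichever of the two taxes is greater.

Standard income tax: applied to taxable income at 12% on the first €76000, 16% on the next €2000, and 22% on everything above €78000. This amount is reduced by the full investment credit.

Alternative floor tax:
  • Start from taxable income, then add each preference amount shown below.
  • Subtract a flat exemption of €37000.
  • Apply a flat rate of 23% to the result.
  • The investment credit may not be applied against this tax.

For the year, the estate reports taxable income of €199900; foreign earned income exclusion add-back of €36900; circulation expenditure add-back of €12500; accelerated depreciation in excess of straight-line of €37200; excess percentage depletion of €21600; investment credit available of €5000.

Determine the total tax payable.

Alternative floor tax:
  Adjusted income: €199900 + €36900 + €12500 + €37200 + €21600 = €308100
  Less exemption €37000 → base €271100
  €271100 × 23% = €62353

Standard income tax:
  €76000 × 12% = €9120
  €2000 × 16% = €320
  €121900 × 22% = €26818
  → €36258
  Less investment credit €5000 → €31258

€62353 > €31258, so the alternative floor tax is the binding amount.

€62353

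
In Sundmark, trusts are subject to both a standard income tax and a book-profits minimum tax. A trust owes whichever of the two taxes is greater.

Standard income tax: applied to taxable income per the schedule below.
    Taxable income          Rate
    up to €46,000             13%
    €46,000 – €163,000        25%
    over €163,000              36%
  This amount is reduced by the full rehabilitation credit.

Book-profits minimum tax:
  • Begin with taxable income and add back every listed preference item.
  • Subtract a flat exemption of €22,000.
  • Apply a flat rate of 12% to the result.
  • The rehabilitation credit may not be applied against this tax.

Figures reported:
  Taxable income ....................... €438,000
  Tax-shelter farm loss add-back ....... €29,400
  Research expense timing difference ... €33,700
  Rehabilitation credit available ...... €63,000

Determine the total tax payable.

Standard income tax:
  €46,000 × 13% = €5,980
  €117,000 × 25% = €29,250
  €275,000 × 36% = €99,000
  → €134,230
  Less rehabilitation credit €63,000 → €71,230

Book-profits minimum tax:
  Adjusted income: €438,000 + €29,400 + €33,700 = €501,100
  Less exemption €22,000 → base €479,100
  €479,100 × 12% = €57,492

€71,230 > €57,492, so the standard income tax governs.

€71,230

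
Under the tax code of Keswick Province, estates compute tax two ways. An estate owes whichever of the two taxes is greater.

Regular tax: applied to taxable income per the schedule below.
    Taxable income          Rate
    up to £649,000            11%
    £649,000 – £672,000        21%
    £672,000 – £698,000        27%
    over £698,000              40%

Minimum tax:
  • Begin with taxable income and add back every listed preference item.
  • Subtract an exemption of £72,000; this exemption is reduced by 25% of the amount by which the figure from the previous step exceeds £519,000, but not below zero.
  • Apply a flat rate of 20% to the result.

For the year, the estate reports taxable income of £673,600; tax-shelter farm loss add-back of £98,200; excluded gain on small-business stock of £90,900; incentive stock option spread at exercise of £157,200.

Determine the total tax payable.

Regular tax:
  £649,000 × 11% = £71,390
  £23,000 × 21% = £4,830
  £1,600 × 27% = £432
  → £76,652

Minimum tax:
  Adjusted income: £673,600 + £98,200 + £90,900 + £157,200 = £1,019,900
  Exemption: 25% × (£1,019,900 − £519,000) = £125,225 ≥ £72,000, so the exemption is fully phased out
  Base: £1,019,900 − £0 = £1,019,900
  £1,019,900 × 20% = £203,980

£203,980 > £76,652, so the minimum tax is the binding amount.

£203,980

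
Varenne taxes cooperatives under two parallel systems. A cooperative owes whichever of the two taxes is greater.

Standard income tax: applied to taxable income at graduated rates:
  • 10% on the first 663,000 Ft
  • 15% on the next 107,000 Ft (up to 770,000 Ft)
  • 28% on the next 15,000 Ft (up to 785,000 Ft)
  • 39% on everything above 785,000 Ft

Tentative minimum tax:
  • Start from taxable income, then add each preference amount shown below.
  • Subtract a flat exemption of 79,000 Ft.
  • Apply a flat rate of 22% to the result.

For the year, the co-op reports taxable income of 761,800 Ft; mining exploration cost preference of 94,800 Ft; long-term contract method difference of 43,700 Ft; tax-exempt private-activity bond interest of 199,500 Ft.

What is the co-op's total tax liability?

224,576 Ft

Standard income tax:
  663,000 Ft × 10% = 66,300 Ft
  98,800 Ft × 15% = 14,820 Ft
  → 81,120 Ft

Tentative minimum tax:
  Adjusted income: 761,800 Ft + 94,800 Ft + 43,700 Ft + 199,500 Ft = 1,099,800 Ft
  Less exemption 79,000 Ft → base 1,020,800 Ft
  1,020,800 Ft × 22% = 224,576 Ft

224,576 Ft > 81,120 Ft, so the tentative minimum tax is the binding amount.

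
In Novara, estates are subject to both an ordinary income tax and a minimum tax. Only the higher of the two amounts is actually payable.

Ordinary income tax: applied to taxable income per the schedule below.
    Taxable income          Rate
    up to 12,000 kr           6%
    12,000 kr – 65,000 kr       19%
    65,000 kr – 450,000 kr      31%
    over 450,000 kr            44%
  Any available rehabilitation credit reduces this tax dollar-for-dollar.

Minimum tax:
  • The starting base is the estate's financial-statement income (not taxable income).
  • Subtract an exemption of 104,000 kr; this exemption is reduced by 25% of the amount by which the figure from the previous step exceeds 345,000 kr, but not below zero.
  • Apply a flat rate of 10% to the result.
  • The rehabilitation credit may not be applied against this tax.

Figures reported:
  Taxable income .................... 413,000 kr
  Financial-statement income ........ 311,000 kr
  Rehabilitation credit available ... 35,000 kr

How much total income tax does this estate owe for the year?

83,670 kr

Ordinary income tax:
  12,000 kr × 6% = 720 kr
  53,000 kr × 19% = 10,070 kr
  348,000 kr × 31% = 107,880 kr
  → 118,670 kr
  Less rehabilitation credit 35,000 kr → 83,670 kr

Minimum tax:
  Base (financial-statement income): 311,000 kr
  Exemption: 311,000 kr ≤ 345,000 kr, so full 104,000 kr applies
  Base: 311,000 kr − 104,000 kr = 207,000 kr
  207,000 kr × 10% = 20,700 kr

83,670 kr > 20,700 kr, so the ordinary income tax governs.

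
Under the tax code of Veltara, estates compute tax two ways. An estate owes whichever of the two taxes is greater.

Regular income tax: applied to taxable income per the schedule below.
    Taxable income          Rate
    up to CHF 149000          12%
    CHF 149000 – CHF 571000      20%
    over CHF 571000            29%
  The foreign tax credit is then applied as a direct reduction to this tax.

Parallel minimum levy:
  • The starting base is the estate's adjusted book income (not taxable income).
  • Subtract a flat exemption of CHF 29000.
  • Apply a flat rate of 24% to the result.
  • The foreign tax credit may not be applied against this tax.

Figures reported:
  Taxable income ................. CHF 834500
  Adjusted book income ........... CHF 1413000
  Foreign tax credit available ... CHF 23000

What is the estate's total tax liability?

Regular income tax:
  CHF 149000 × 12% = CHF 17880
  CHF 422000 × 20% = CHF 84400
  CHF 263500 × 29% = CHF 76415
  → CHF 178695
  Less foreign tax credit CHF 23000 → CHF 155695

Parallel minimum levy:
  Base (adjusted book income): CHF 1413000
  Less exemption CHF 29000 → base CHF 1384000
  CHF 1384000 × 24% = CHF 332160

CHF 332160 > CHF 155695, so the parallel minimum levy is the binding amount.

CHF 332160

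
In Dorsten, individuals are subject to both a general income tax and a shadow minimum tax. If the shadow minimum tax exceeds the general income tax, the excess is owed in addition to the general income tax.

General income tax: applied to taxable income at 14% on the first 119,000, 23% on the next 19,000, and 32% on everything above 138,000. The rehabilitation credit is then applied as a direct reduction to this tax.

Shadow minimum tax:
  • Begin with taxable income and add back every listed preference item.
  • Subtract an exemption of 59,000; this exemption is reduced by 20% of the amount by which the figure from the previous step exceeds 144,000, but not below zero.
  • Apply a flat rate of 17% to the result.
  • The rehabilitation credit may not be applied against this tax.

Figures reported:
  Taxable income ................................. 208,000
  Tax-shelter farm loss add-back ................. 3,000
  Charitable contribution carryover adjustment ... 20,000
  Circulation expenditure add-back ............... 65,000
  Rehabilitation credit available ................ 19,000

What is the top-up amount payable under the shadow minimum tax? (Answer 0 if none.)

21,028

Shadow minimum tax:
  Adjusted income: 208,000 + 3,000 + 20,000 + 65,000 = 296,000
  Exemption: 59,000 − 20% × (296,000 − 144,000) = 59,000 − 30,400 = 28,600
  Base: 296,000 − 28,600 = 267,400
  267,400 × 17% = 45,458

General income tax:
  119,000 × 14% = 16,660
  19,000 × 23% = 4,370
  70,000 × 32% = 22,400
  → 43,430
  Less rehabilitation credit 19,000 → 24,430

Excess of shadow minimum tax over general income tax: 45,458 − 24,430 = 21,028.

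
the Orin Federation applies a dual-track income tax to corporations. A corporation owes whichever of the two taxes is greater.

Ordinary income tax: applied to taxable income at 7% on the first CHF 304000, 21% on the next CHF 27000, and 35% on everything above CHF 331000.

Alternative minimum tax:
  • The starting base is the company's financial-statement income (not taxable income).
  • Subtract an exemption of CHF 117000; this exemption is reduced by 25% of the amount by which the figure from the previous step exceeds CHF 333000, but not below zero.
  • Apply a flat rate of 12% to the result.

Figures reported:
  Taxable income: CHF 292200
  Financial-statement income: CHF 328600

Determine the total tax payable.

CHF 25392

Ordinary income tax:
  CHF 292200 × 7% = CHF 20454

Alternative minimum tax:
  Base (financial-statement income): CHF 328600
  Exemption: CHF 328600 ≤ CHF 333000, so full CHF 117000 applies
  Base: CHF 328600 − CHF 117000 = CHF 211600
  CHF 211600 × 12% = CHF 25392

CHF 25392 > CHF 20454, so the alternative minimum tax is the binding amount.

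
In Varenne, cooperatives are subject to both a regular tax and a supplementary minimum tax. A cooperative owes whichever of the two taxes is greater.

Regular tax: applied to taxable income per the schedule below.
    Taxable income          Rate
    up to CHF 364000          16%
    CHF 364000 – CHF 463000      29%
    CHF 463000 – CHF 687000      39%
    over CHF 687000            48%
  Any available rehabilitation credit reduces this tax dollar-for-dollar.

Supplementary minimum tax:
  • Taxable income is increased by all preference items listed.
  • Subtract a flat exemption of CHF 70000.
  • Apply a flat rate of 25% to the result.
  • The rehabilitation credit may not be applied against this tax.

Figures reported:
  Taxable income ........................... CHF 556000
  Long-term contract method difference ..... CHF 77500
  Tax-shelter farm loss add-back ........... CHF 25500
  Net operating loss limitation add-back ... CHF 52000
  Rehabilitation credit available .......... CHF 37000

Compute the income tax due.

CHF 160250

Supplementary minimum tax:
  Adjusted income: CHF 556000 + CHF 77500 + CHF 25500 + CHF 52000 = CHF 711000
  Less exemption CHF 70000 → base CHF 641000
  CHF 641000 × 25% = CHF 160250

Regular tax:
  CHF 364000 × 16% = CHF 58240
  CHF 99000 × 29% = CHF 28710
  CHF 93000 × 39% = CHF 36270
  → CHF 123220
  Less rehabilitation credit CHF 37000 → CHF 86220

CHF 160250 > CHF 86220, so the supplementary minimum tax is the binding amount.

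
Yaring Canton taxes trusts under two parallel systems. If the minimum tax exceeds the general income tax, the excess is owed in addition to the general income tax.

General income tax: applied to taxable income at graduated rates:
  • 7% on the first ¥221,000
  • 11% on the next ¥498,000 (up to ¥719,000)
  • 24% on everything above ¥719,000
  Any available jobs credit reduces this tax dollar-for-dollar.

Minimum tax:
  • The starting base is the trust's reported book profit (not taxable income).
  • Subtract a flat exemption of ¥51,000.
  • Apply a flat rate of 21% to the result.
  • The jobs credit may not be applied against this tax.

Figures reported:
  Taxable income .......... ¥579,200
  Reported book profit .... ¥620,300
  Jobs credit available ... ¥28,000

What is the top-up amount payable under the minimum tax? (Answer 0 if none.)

Minimum tax:
  Base (reported book profit): ¥620,300
  Less exemption ¥51,000 → base ¥569,300
  ¥569,300 × 21% = ¥119,553

General income tax:
  ¥221,000 × 7% = ¥15,470
  ¥358,200 × 11% = ¥39,402
  → ¥54,872
  Less jobs credit ¥28,000 → ¥26,872

Excess of minimum tax over general income tax: ¥119,553 − ¥26,872 = ¥92,681.

¥92,681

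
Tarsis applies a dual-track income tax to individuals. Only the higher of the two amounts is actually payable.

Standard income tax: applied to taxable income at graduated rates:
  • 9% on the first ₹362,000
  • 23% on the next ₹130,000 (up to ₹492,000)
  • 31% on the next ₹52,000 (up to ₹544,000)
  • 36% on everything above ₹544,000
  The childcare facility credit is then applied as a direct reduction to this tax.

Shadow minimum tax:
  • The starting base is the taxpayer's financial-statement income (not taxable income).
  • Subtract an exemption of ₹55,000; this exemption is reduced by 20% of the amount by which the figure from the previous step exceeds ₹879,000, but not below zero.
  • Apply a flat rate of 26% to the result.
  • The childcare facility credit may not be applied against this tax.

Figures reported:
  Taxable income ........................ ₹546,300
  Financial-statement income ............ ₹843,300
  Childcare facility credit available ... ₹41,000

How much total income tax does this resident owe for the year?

Shadow minimum tax:
  Base (financial-statement income): ₹843,300
  Exemption: ₹843,300 ≤ ₹879,000, so full ₹55,000 applies
  Base: ₹843,300 − ₹55,000 = ₹788,300
  ₹788,300 × 26% = ₹204,958

Standard income tax:
  ₹362,000 × 9% = ₹32,580
  ₹130,000 × 23% = ₹29,900
  ₹52,000 × 31% = ₹16,120
  ₹2,300 × 36% = ₹828
  → ₹79,428
  Less childcare facility credit ₹41,000 → ₹38,428

₹204,958 > ₹38,428, so the shadow minimum tax is the binding amount.

₹204,958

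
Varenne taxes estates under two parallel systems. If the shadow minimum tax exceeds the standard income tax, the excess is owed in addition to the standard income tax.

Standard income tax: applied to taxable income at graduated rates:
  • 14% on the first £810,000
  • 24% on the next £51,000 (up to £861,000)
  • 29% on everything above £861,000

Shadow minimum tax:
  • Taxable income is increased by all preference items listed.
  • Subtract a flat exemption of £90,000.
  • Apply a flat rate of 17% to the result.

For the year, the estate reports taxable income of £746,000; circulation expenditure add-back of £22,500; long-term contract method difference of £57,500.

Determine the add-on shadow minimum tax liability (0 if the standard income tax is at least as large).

Shadow minimum tax:
  Adjusted income: £746,000 + £22,500 + £57,500 = £826,000
  Less exemption £90,000 → base £736,000
  £736,000 × 17% = £125,120

Standard income tax:
  £746,000 × 14% = £104,440

Excess of shadow minimum tax over standard income tax: £125,120 − £104,440 = £20,680.

£20,680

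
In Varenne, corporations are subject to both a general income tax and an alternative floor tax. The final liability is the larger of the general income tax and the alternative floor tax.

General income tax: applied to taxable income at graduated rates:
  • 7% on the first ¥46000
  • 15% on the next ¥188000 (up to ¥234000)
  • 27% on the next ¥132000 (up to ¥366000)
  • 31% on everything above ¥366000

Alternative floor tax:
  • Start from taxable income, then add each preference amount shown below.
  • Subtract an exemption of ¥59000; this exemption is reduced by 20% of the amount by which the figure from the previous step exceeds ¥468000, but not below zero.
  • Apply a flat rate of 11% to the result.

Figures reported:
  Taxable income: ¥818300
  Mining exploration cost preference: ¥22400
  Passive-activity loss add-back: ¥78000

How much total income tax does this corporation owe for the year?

¥207273

General income tax:
  ¥46000 × 7% = ¥3220
  ¥188000 × 15% = ¥28200
  ¥132000 × 27% = ¥35640
  ¥452300 × 31% = ¥140213
  → ¥207273

Alternative floor tax:
  Adjusted income: ¥818300 + ¥22400 + ¥78000 = ¥918700
  Exemption: 20% × (¥918700 − ¥468000) = ¥90140 ≥ ¥59000, so the exemption is fully phased out
  Base: ¥918700 − ¥0 = ¥918700
  ¥918700 × 11% = ¥101057

¥207273 > ¥101057, so the general income tax governs.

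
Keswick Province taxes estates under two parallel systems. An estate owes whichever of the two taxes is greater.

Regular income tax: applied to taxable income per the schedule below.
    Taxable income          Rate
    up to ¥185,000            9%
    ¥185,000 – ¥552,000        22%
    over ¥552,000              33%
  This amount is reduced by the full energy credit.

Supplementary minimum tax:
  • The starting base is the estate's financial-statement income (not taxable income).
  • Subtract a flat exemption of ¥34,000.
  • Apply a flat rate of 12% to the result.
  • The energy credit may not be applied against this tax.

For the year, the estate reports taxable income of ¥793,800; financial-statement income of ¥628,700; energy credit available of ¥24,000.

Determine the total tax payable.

¥153,184

Regular income tax:
  ¥185,000 × 9% = ¥16,650
  ¥367,000 × 22% = ¥80,740
  ¥241,800 × 33% = ¥79,794
  → ¥177,184
  Less energy credit ¥24,000 → ¥153,184

Supplementary minimum tax:
  Base (financial-statement income): ¥628,700
  Less exemption ¥34,000 → base ¥594,700
  ¥594,700 × 12% = ¥71,364

¥153,184 > ¥71,364, so the regular income tax governs.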